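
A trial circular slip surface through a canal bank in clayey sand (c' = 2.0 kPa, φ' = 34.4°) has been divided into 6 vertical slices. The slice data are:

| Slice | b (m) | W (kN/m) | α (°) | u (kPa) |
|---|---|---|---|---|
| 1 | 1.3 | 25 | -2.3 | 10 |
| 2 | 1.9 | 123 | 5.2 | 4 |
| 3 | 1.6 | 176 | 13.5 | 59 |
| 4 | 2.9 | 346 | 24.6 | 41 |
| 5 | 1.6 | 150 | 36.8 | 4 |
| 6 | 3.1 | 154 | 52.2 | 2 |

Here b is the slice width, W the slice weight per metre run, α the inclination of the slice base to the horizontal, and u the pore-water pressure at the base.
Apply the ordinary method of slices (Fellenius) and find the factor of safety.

FS = 1.05

Ordinary method of slices: FS = Σ[c'·Δl_i + (W_i cosα_i − u_i·Δl_i)·tanφ'] / Σ W_i sinα_i, with Δl_i = b_i / cosα_i.
Slice 1: Δl = 1.3/cos(-2.3°) = 1.301 m; N'_1 = 25·cos(-2.3°) − 10·1.301 = 12.0; c'Δl = 2.60; W sinα = -1.0
Slice 2: Δl = 1.9/cos5.2° = 1.908 m; N'_2 = 123·cos5.2° − 4·1.908 = 114.9; c'Δl = 3.82; W sinα = 11.1
Slice 3: Δl = 1.6/cos13.5° = 1.645 m; N'_3 = 176·cos13.5° − 59·1.645 = 74.1; c'Δl = 3.29; W sinα = 41.1
Slice 4: Δl = 2.9/cos24.6° = 3.189 m; N'_4 = 346·cos24.6° − 41·3.189 = 183.8; c'Δl = 6.38; W sinα = 144.0
Slice 5: Δl = 1.6/cos36.8° = 1.998 m; N'_5 = 150·cos36.8° − 4·1.998 = 112.1; c'Δl = 4.00; W sinα = 89.9
Slice 6: Δl = 3.1/cos52.2° = 5.058 m; N'_6 = 154·cos52.2° − 2·5.058 = 84.3; c'Δl = 10.12; W sinα = 121.7
Σc'Δl = 30.2 kN/m; ΣN' = 581.1 kN/m; ΣW sinα = 406.8 kN/m
Resisting = 30.2 + 581.1·tan34.4° = 30.2 + 397.9 = 428.1 kN/m
FS = 428.1 / 406.8 = 1.052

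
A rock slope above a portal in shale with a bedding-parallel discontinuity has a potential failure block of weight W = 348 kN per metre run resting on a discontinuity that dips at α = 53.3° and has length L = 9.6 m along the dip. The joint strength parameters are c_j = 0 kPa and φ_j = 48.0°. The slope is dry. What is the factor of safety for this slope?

FS = 0.83

Resolving the block weight along and normal to the plane and applying the Mohr–Coulomb strength on the joint:
N' = W cosα = 348·cos53.3° = 208.0 kN/m
Driving force T = W sinα = 348·sin53.3° = 279.0 kN/m
Resisting force R = c_j·L + N'·tanφ_j = 0·9.6 + 208.0·tan48.0° = 0.0 + 231.0 = 231.0 kN/m
FS = R / T = 231.0 / 279.0 = 0.828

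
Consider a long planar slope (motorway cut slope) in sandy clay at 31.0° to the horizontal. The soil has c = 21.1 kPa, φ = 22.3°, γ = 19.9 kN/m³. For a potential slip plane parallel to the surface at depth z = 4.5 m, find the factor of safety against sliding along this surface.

FS = 1.22

For an infinite slope with a slip plane parallel to the surface (no pore pressure): FS = [c + γz cos²β tanφ] / [γz sinβ cosβ].
γz = 19.9·4.5 = 89.55 kN/m²
Numerator = 21.1 + 89.55·cos²31.0°·tan22.3° = 21.1 + 89.55·0.7347·0.4101 = 48.085 kPa
Denominator = 89.55·sin31.0°·cos31.0° = 89.55·0.5150·0.8572 = 39.534 kPa
FS = 48.085 / 39.534 = 1.216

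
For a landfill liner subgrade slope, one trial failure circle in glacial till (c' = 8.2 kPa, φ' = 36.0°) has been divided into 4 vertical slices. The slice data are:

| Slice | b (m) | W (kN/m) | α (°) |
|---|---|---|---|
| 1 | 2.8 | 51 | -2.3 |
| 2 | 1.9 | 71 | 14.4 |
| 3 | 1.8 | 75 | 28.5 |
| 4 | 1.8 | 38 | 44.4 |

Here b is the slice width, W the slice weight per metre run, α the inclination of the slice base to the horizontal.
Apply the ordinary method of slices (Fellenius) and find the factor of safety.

FS = 2.96

Ordinary method of slices: FS = Σ[c'·Δl_i + (W_i cosα_i)·tanφ'] / Σ W_i sinα_i, with Δl_i = b_i / cosα_i.
Slice 1: Δl = 2.8/cos(-2.3°) = 2.802 m; N'_1 = 51·cos(-2.3°) = 51.0; c'Δl = 22.98; W sinα = -2.0
Slice 2: Δl = 1.9/cos14.4° = 1.962 m; N'_2 = 71·cos14.4° = 68.8; c'Δl = 16.09; W sinα = 17.7
Slice 3: Δl = 1.8/cos28.5° = 2.048 m; N'_3 = 75·cos28.5° = 65.9; c'Δl = 16.80; W sinα = 35.8
Slice 4: Δl = 1.8/cos44.4° = 2.519 m; N'_4 = 38·cos44.4° = 27.1; c'Δl = 20.66; W sinα = 26.6
Σc'Δl = 76.5 kN/m; ΣN' = 212.8 kN/m; ΣW sinα = 78.0 kN/m
Resisting = 76.5 + 212.8·tan36.0° = 76.5 + 154.6 = 231.1 kN/m
FS = 231.1 / 78.0 = 2.964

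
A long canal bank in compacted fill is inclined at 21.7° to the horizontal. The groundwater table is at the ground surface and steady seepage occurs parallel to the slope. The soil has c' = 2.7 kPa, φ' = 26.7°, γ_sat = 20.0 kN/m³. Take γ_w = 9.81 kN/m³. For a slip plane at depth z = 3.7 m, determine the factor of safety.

FS = 0.75

With seepage parallel to the slope and the water table at the surface, the effective normal stress on the slip plane uses the buoyant unit weight γ' = γ_sat − γ_w while the driving shear stress uses γ_sat:
FS = [c' + γ' z cos²β tanφ'] / [γ_sat z sinβ cosβ]
γ' = 20.0 − 9.81 = 10.19 kN/m³
Numerator = 2.7 + 10.19·3.7·cos²21.7°·tan26.7° = 2.7 + 10.19·3.7·0.8633·0.5029 = 19.070 kPa
Denominator = 20.0·3.7·sin21.7°·cos21.7° = 20.0·3.7·0.3697·0.9291 = 25.422 kPa
FS = 19.070 / 25.422 = 0.750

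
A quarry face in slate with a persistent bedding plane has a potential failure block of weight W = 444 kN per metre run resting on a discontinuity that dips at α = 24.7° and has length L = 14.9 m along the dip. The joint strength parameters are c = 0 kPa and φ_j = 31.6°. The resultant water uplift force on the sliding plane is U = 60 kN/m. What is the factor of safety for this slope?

FS = 1.14

Resolving the block weight along and normal to the plane and applying the Mohr–Coulomb strength on the joint:
N' = W cosα − U = 444·cos24.7° − 60 = 343.4 kN/m
Driving force T = W sinα = 444·sin24.7° = 185.5 kN/m
Resisting force R = c·L + N'·tanφ_j = 0·14.9 + 343.4·tan31.6° = 0.0 + 211.2 = 211.2 kN/m
FS = R / T = 211.2 / 185.5 = 1.139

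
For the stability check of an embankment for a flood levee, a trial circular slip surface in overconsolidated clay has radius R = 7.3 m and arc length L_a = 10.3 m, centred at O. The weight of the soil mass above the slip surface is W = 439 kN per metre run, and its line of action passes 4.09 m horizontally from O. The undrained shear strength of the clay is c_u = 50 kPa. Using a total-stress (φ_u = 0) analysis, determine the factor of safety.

Taking moments about the centre O, the resisting moment is provided by the undrained shear strength acting along the arc:
M_R = c_u·L_a·R = 50·10.30·7.3 = 3759.5 kN·m/m
M_D = W·d = 439·4.09 = 1795.5 kN·m/m
FS = M_R / M_D = 3759.5 / 1795.5 = 2.094

FS = 2.09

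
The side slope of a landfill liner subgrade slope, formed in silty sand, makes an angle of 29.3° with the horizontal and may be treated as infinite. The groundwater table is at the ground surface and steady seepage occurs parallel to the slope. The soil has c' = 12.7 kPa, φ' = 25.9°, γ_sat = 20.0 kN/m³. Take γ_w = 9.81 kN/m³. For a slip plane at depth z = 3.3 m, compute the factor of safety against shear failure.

With seepage parallel to the slope and the water table at the surface, the effective normal stress on the slip plane uses the buoyant unit weight γ' = γ_sat − γ_w while the driving shear stress uses γ_sat:
FS = [c' + γ' z cos²β tanφ'] / [γ_sat z sinβ cosβ]
γ' = 20.0 − 9.81 = 10.19 kN/m³
Numerator = 12.7 + 10.19·3.3·cos²29.3°·tan25.9° = 12.7 + 10.19·3.3·0.7605·0.4856 = 25.118 kPa
Denominator = 20.0·3.3·sin29.3°·cos29.3° = 20.0·3.3·0.4894·0.8721 = 28.167 kPa
FS = 25.118 / 28.167 = 0.892

FS = 0.89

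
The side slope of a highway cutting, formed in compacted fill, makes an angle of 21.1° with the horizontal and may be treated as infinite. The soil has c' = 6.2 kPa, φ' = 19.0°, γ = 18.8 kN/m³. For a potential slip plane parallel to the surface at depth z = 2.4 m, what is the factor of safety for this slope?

For an infinite slope with a slip plane parallel to the surface (no pore pressure): FS = [c' + γz cos²β tanφ'] / [γz sinβ cosβ].
γz = 18.8·2.4 = 45.12 kN/m²
Numerator = 6.2 + 45.12·cos²21.1°·tan19.0° = 6.2 + 45.12·0.8704·0.3443 = 19.723 kPa
Denominator = 45.12·sin21.1°·cos21.1° = 45.12·0.3600·0.9330 = 15.154 kPa
FS = 19.723 / 15.154 = 1.301

FS = 1.30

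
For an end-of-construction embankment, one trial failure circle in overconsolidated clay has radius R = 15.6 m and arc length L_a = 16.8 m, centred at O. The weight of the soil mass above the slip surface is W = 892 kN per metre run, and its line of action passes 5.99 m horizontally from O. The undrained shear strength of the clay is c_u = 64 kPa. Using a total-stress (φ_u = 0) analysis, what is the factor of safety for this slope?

Taking moments about the centre O, the resisting moment is provided by the undrained shear strength acting along the arc:
M_R = c_u·L_a·R = 64·16.80·15.6 = 16773.1 kN·m/m
M_D = W·d = 892·5.99 = 5343.1 kN·m/m
FS = M_R / M_D = 16773.1 / 5343.1 = 3.139

FS = 3.14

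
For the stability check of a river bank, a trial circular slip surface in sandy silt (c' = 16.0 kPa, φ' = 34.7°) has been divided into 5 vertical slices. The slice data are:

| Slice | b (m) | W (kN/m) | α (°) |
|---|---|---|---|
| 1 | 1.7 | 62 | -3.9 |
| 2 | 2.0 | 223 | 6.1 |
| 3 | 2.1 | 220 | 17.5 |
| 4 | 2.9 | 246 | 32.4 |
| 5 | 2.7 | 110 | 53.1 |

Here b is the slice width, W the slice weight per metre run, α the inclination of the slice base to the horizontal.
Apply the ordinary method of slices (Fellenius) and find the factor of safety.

FS = 2.46

Ordinary method of slices: FS = Σ[c'·Δl_i + (W_i cosα_i)·tanφ'] / Σ W_i sinα_i, with Δl_i = b_i / cosα_i.
Slice 1: Δl = 1.7/cos(-3.9°) = 1.704 m; N'_1 = 62·cos(-3.9°) = 61.9; c'Δl = 27.26; W sinα = -4.2
Slice 2: Δl = 2.0/cos6.1° = 2.011 m; N'_2 = 223·cos6.1° = 221.7; c'Δl = 32.18; W sinα = 23.7
Slice 3: Δl = 2.1/cos17.5° = 2.202 m; N'_3 = 220·cos17.5° = 209.8; c'Δl = 35.23; W sinα = 66.2
Slice 4: Δl = 2.9/cos32.4° = 3.435 m; N'_4 = 246·cos32.4° = 207.7; c'Δl = 54.95; W sinα = 131.8
Slice 5: Δl = 2.7/cos53.1° = 4.497 m; N'_5 = 110·cos53.1° = 66.0; c'Δl = 71.95; W sinα = 88.0
Σc'Δl = 221.6 kN/m; ΣN' = 767.2 kN/m; ΣW sinα = 305.4 kN/m
Resisting = 221.6 + 767.2·tan34.7° = 221.6 + 531.2 = 752.8 kN/m
FS = 752.8 / 305.4 = 2.465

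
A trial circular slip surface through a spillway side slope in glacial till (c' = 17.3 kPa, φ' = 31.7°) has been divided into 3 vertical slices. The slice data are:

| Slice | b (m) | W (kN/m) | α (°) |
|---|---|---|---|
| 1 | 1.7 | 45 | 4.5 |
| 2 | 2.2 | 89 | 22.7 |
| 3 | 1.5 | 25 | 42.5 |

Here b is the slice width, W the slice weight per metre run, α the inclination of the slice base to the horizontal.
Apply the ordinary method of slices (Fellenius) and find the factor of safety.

Ordinary method of slices: FS = Σ[c'·Δl_i + (W_i cosα_i)·tanφ'] / Σ W_i sinα_i, with Δl_i = b_i / cosα_i.
Slice 1: Δl = 1.7/cos4.5° = 1.705 m; N'_1 = 45·cos4.5° = 44.9; c'Δl = 29.50; W sinα = 3.5
Slice 2: Δl = 2.2/cos22.7° = 2.385 m; N'_2 = 89·cos22.7° = 82.1; c'Δl = 41.26; W sinα = 34.3
Slice 3: Δl = 1.5/cos42.5° = 2.035 m; N'_3 = 25·cos42.5° = 18.4; c'Δl = 35.20; W sinα = 16.9
Σc'Δl = 106.0 kN/m; ΣN' = 145.4 kN/m; ΣW sinα = 54.8 kN/m
Resisting = 106.0 + 145.4·tan31.7° = 106.0 + 89.8 = 195.8 kN/m
FS = 195.8 / 54.8 = 3.574

FS = 3.57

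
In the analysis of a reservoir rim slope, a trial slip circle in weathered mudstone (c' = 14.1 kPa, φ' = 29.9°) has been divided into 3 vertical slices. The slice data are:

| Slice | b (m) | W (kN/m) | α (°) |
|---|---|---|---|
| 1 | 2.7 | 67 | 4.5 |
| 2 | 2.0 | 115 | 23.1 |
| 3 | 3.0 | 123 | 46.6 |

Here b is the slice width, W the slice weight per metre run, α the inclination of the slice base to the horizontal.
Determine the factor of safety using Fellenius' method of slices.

FS = 1.99

Ordinary method of slices: FS = Σ[c'·Δl_i + (W_i cosα_i)·tanφ'] / Σ W_i sinα_i, with Δl_i = b_i / cosα_i.
Slice 1: Δl = 2.7/cos4.5° = 2.708 m; N'_1 = 67·cos4.5° = 66.8; c'Δl = 38.19; W sinα = 5.3
Slice 2: Δl = 2.0/cos23.1° = 2.174 m; N'_2 = 115·cos23.1° = 105.8; c'Δl = 30.66; W sinα = 45.1
Slice 3: Δl = 3.0/cos46.6° = 4.366 m; N'_3 = 123·cos46.6° = 84.5; c'Δl = 61.56; W sinα = 89.4
Σc'Δl = 130.4 kN/m; ΣN' = 257.1 kN/m; ΣW sinα = 139.7 kN/m
Resisting = 130.4 + 257.1·tan29.9° = 130.4 + 147.8 = 278.2 kN/m
FS = 278.2 / 139.7 = 1.991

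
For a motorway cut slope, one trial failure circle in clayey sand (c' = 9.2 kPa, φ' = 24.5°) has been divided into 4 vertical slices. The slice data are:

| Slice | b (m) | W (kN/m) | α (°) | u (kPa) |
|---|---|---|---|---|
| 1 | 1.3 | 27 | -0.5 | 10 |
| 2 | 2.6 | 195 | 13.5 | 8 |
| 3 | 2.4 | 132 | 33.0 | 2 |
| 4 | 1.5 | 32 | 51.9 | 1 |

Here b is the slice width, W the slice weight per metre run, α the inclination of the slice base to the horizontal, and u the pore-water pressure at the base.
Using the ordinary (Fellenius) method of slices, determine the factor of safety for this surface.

Ordinary method of slices: FS = Σ[c'·Δl_i + (W_i cosα_i − u_i·Δl_i)·tanφ'] / Σ W_i sinα_i, with Δl_i = b_i / cosα_i.
Slice 1: Δl = 1.3/cos(-0.5°) = 1.300 m; N'_1 = 27·cos(-0.5°) − 10·1.300 = 14.0; c'Δl = 11.96; W sinα = -0.2
Slice 2: Δl = 2.6/cos13.5° = 2.674 m; N'_2 = 195·cos13.5° − 8·2.674 = 168.2; c'Δl = 24.60; W sinα = 45.5
Slice 3: Δl = 2.4/cos33.0° = 2.862 m; N'_3 = 132·cos33.0° − 2·2.862 = 105.0; c'Δl = 26.33; W sinα = 71.9
Slice 4: Δl = 1.5/cos51.9° = 2.431 m; N'_4 = 32·cos51.9° − 1·2.431 = 17.3; c'Δl = 22.36; W sinα = 25.2
Σc'Δl = 85.3 kN/m; ΣN' = 304.5 kN/m; ΣW sinα = 142.4 kN/m
Resisting = 85.3 + 304.5·tan24.5° = 85.3 + 138.8 = 224.0 kN/m
FS = 224.0 / 142.4 = 1.574

FS = 1.57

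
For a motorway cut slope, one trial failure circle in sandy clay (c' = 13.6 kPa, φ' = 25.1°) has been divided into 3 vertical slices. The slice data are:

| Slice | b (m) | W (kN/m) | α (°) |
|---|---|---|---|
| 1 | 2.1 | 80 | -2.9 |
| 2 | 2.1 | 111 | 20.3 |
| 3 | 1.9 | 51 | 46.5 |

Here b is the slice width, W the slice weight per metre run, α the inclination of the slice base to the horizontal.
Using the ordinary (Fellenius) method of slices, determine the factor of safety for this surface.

FS = 2.79

Ordinary method of slices: FS = Σ[c'·Δl_i + (W_i cosα_i)·tanφ'] / Σ W_i sinα_i, with Δl_i = b_i / cosα_i.
Slice 1: Δl = 2.1/cos(-2.9°) = 2.103 m; N'_1 = 80·cos(-2.9°) = 79.9; c'Δl = 28.60; W sinα = -4.0
Slice 2: Δl = 2.1/cos20.3° = 2.239 m; N'_2 = 111·cos20.3° = 104.1; c'Δl = 30.45; W sinα = 38.5
Slice 3: Δl = 1.9/cos46.5° = 2.760 m; N'_3 = 51·cos46.5° = 35.1; c'Δl = 37.54; W sinα = 37.0
Σc'Δl = 96.6 kN/m; ΣN' = 219.1 kN/m; ΣW sinα = 71.5 kN/m
Resisting = 96.6 + 219.1·tan25.1° = 96.6 + 102.6 = 199.2 kN/m
FS = 199.2 / 71.5 = 2.788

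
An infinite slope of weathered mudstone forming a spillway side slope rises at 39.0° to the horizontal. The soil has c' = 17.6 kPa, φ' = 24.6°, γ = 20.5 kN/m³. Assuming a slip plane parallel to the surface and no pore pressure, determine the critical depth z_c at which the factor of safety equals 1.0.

z_c = 4.04 m

Setting FS = 1.00 in FS = [c' + γz cos²β tanφ'] / [γz sinβ cosβ] and solving for z:
z = c' / [γ cosβ (FS·sinβ − cosβ·tanφ')]
  = 17.6 / [20.5·cos39.0°·(1.00·sin39.0° − cos39.0°·tan24.6°)]
  = 17.6 / [20.5·0.7771·(1.00·0.6293 − 0.7771·0.4578)]
  = 17.6 / 4.3575 = 4.039 m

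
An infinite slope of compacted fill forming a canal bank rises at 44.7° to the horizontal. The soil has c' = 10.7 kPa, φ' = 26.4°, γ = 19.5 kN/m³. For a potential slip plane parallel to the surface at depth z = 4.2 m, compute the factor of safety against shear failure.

FS = 0.76

For an infinite slope with a slip plane parallel to the surface (no pore pressure): FS = [c' + γz cos²β tanφ'] / [γz sinβ cosβ].
γz = 19.5·4.2 = 81.90 kN/m²
Numerator = 10.7 + 81.90·cos²44.7°·tan26.4° = 10.7 + 81.90·0.5052·0.4964 = 31.241 kPa
Denominator = 81.90·sin44.7°·cos44.7° = 81.90·0.7034·0.7108 = 40.948 kPa
FS = 31.241 / 40.948 = 0.763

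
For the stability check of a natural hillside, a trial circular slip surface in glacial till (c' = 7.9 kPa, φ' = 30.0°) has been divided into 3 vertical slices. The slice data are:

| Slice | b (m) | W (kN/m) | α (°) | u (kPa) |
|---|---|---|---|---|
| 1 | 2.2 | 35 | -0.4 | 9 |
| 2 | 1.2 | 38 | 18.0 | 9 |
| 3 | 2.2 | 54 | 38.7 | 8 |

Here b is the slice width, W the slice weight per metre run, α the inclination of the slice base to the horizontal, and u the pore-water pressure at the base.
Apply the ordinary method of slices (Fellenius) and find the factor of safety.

FS = 1.86

Ordinary method of slices: FS = Σ[c'·Δl_i + (W_i cosα_i − u_i·Δl_i)·tanφ'] / Σ W_i sinα_i, with Δl_i = b_i / cosα_i.
Slice 1: Δl = 2.2/cos(-0.4°) = 2.200 m; N'_1 = 35·cos(-0.4°) − 9·2.200 = 15.2; c'Δl = 17.38; W sinα = -0.2
Slice 2: Δl = 1.2/cos18.0° = 1.262 m; N'_2 = 38·cos18.0° − 9·1.262 = 24.8; c'Δl = 9.97; W sinα = 11.7
Slice 3: Δl = 2.2/cos38.7° = 2.819 m; N'_3 = 54·cos38.7° − 8·2.819 = 19.6; c'Δl = 22.27; W sinα = 33.8
Σc'Δl = 49.6 kN/m; ΣN' = 59.6 kN/m; ΣW sinα = 45.3 kN/m
Resisting = 49.6 + 59.6·tan30.0° = 49.6 + 34.4 = 84.0 kN/m
FS = 84.0 / 45.3 = 1.856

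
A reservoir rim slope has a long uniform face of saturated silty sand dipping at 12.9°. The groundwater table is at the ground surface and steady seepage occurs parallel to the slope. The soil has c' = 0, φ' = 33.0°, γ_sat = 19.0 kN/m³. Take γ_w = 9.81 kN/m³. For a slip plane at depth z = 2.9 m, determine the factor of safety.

FS = 1.37

With seepage parallel to the slope and the water table at the surface, the effective normal stress on the slip plane uses the buoyant unit weight γ' = γ_sat − γ_w while the driving shear stress uses γ_sat:
FS = [c' + γ' z cos²β tanφ'] / [γ_sat z sinβ cosβ]
(For c' = 0 this reduces to FS = (γ'/γ_sat)·tanφ'/tanβ.)
γ' = 19.0 − 9.81 = 9.19 kN/m³
Numerator = 0.0 + 9.19·2.9·cos²12.9°·tan33.0° = 0.0 + 9.19·2.9·0.9502·0.6494 = 16.445 kPa
Denominator = 19.0·2.9·sin12.9°·cos12.9° = 19.0·2.9·0.2233·0.9748 = 11.991 kPa
FS = 16.445 / 11.991 = 1.371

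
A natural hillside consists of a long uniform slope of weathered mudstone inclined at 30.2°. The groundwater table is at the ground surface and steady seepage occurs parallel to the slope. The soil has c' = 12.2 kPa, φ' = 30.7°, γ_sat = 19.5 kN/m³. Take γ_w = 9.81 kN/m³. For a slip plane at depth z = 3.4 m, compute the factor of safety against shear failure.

With seepage parallel to the slope and the water table at the surface, the effective normal stress on the slip plane uses the buoyant unit weight γ' = γ_sat − γ_w while the driving shear stress uses γ_sat:
FS = [c' + γ' z cos²β tanφ'] / [γ_sat z sinβ cosβ]
γ' = 19.5 − 9.81 = 9.69 kN/m³
Numerator = 12.2 + 9.69·3.4·cos²30.2°·tan30.7° = 12.2 + 9.69·3.4·0.7470·0.5938 = 26.812 kPa
Denominator = 19.5·3.4·sin30.2°·cos30.2° = 19.5·3.4·0.5030·0.8643 = 28.824 kPa
FS = 26.812 / 28.824 = 0.930

FS = 0.93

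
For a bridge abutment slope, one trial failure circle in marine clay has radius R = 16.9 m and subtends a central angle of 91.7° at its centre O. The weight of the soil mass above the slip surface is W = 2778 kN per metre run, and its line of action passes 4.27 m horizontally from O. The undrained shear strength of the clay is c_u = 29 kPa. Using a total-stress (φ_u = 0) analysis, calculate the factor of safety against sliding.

Taking moments about the centre O, the resisting moment is provided by the undrained shear strength acting along the arc:
Arc length L_a = R·θ = 16.9·(91.7°·π/180) = 16.9·1.6005 = 27.05 m
M_R = c_u·L_a·R = 29·27.05·16.9 = 13256.2 kN·m/m
M_D = W·d = 2778·4.27 = 11862.1 kN·m/m
FS = M_R / M_D = 13256.2 / 11862.1 = 1.118

FS = 1.12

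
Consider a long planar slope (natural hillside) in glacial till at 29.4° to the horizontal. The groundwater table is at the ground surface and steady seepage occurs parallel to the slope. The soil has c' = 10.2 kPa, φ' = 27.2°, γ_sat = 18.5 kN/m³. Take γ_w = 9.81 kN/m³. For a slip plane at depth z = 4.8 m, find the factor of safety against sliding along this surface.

With seepage parallel to the slope and the water table at the surface, the effective normal stress on the slip plane uses the buoyant unit weight γ' = γ_sat − γ_w while the driving shear stress uses γ_sat:
FS = [c' + γ' z cos²β tanφ'] / [γ_sat z sinβ cosβ]
γ' = 18.5 − 9.81 = 8.69 kN/m³
Numerator = 10.2 + 8.69·4.8·cos²29.4°·tan27.2° = 10.2 + 8.69·4.8·0.7590·0.5139 = 26.471 kPa
Denominator = 18.5·4.8·sin29.4°·cos29.4° = 18.5·4.8·0.4909·0.8712 = 37.978 kPa
FS = 26.471 / 37.978 = 0.697

FS = 0.70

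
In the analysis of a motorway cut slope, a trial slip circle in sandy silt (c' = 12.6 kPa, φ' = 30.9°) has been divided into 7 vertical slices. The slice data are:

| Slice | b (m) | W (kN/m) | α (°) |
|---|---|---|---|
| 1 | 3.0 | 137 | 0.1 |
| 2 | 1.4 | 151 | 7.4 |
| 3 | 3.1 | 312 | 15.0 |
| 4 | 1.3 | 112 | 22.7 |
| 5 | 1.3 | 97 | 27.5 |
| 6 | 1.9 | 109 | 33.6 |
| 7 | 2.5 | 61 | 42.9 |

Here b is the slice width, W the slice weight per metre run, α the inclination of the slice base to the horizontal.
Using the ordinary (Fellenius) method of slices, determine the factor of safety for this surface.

Ordinary method of slices: FS = Σ[c'·Δl_i + (W_i cosα_i)·tanφ'] / Σ W_i sinα_i, with Δl_i = b_i / cosα_i.
Slice 1: Δl = 3.0/cos0.1° = 3.000 m; N'_1 = 137·cos0.1° = 137.0; c'Δl = 37.80; W sinα = 0.2
Slice 2: Δl = 1.4/cos7.4° = 1.412 m; N'_2 = 151·cos7.4° = 149.7; c'Δl = 17.79; W sinα = 19.4
Slice 3: Δl = 3.1/cos15.0° = 3.209 m; N'_3 = 312·cos15.0° = 301.4; c'Δl = 40.44; W sinα = 80.8
Slice 4: Δl = 1.3/cos22.7° = 1.409 m; N'_4 = 112·cos22.7° = 103.3; c'Δl = 17.76; W sinα = 43.2
Slice 5: Δl = 1.3/cos27.5° = 1.466 m; N'_5 = 97·cos27.5° = 86.0; c'Δl = 18.47; W sinα = 44.8
Slice 6: Δl = 1.9/cos33.6° = 2.281 m; N'_6 = 109·cos33.6° = 90.8; c'Δl = 28.74; W sinα = 60.3
Slice 7: Δl = 2.5/cos42.9° = 3.413 m; N'_7 = 61·cos42.9° = 44.7; c'Δl = 43.00; W sinα = 41.5
Σc'Δl = 204.0 kN/m; ΣN' = 912.9 kN/m; ΣW sinα = 290.3 kN/m
Resisting = 204.0 + 912.9·tan30.9° = 204.0 + 546.4 = 750.4 kN/m
FS = 750.4 / 290.3 = 2.585

FS = 2.58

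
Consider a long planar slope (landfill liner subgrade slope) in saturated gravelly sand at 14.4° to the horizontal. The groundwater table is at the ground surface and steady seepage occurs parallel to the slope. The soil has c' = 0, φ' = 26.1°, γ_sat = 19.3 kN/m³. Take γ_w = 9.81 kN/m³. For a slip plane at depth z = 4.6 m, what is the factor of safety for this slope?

With seepage parallel to the slope and the water table at the surface, the effective normal stress on the slip plane uses the buoyant unit weight γ' = γ_sat − γ_w while the driving shear stress uses γ_sat:
FS = [c' + γ' z cos²β tanφ'] / [γ_sat z sinβ cosβ]
(For c' = 0 this reduces to FS = (γ'/γ_sat)·tanφ'/tanβ.)
γ' = 19.3 − 9.81 = 9.49 kN/m³
Numerator = 0.0 + 9.49·4.6·cos²14.4°·tan26.1° = 0.0 + 9.49·4.6·0.9382·0.4899 = 20.063 kPa
Denominator = 19.3·4.6·sin14.4°·cos14.4° = 19.3·4.6·0.2487·0.9686 = 21.385 kPa
FS = 20.063 / 21.385 = 0.938

FS = 0.94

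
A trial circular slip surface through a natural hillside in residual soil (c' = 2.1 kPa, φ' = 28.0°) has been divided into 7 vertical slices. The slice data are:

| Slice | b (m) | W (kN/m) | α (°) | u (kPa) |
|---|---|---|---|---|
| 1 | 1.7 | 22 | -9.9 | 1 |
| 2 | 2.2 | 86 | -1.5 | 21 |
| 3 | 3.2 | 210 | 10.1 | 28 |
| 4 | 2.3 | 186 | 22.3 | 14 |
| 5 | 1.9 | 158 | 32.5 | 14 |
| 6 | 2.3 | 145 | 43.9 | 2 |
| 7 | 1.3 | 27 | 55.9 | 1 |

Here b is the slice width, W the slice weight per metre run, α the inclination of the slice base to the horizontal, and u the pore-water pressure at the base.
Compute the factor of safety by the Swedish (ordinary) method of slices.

Ordinary method of slices: FS = Σ[c'·Δl_i + (W_i cosα_i − u_i·Δl_i)·tanφ'] / Σ W_i sinα_i, with Δl_i = b_i / cosα_i.
Slice 1: Δl = 1.7/cos(-9.9°) = 1.726 m; N'_1 = 22·cos(-9.9°) − 1·1.726 = 19.9; c'Δl = 3.62; W sinα = -3.8
Slice 2: Δl = 2.2/cos(-1.5°) = 2.201 m; N'_2 = 86·cos(-1.5°) − 21·2.201 = 39.8; c'Δl = 4.62; W sinα = -2.3
Slice 3: Δl = 3.2/cos10.1° = 3.250 m; N'_3 = 210·cos10.1° − 28·3.250 = 115.7; c'Δl = 6.83; W sinα = 36.8
Slice 4: Δl = 2.3/cos22.3° = 2.486 m; N'_4 = 186·cos22.3° − 14·2.486 = 137.3; c'Δl = 5.22; W sinα = 70.6
Slice 5: Δl = 1.9/cos32.5° = 2.253 m; N'_5 = 158·cos32.5° − 14·2.253 = 101.7; c'Δl = 4.73; W sinα = 84.9
Slice 6: Δl = 2.3/cos43.9° = 3.192 m; N'_6 = 145·cos43.9° − 2·3.192 = 98.1; c'Δl = 6.70; W sinα = 100.5
Slice 7: Δl = 1.3/cos55.9° = 2.319 m; N'_7 = 27·cos55.9° − 1·2.319 = 12.8; c'Δl = 4.87; W sinα = 22.4
Σc'Δl = 36.6 kN/m; ΣN' = 525.4 kN/m; ΣW sinα = 309.2 kN/m
Resisting = 36.6 + 525.4·tan28.0° = 36.6 + 279.3 = 315.9 kN/m
FS = 315.9 / 309.2 = 1.022

FS = 1.02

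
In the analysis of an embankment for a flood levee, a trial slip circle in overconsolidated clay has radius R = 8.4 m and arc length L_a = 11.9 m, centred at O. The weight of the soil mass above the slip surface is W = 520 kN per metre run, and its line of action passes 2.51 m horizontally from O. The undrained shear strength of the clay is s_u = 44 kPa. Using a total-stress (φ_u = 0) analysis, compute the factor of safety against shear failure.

Taking moments about the centre O, the resisting moment is provided by the undrained shear strength acting along the arc:
M_R = s_u·L_a·R = 44·11.90·8.4 = 4398.2 kN·m/m
M_D = W·d = 520·2.51 = 1305.2 kN·m/m
FS = M_R / M_D = 4398.2 / 1305.2 = 3.370

FS = 3.37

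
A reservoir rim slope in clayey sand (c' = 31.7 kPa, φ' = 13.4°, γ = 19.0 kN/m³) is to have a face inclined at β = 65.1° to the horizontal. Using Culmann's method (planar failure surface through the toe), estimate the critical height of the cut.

H_c = 15.49 m

Culmann's analysis gives the critical failure plane at α_cr = (β + φ')/2 = (65.1 + 13.4)/2 = 39.2°, and the critical height
H_c = (4c'/γ) · sinβ cosφ' / [1 − cos(β − φ')]
    = (4·31.7/19.0) · sin65.1°·cos13.4° / [1 − cos(51.7°)]
    = 6.674 · 0.9070·0.9728 / [1 − 0.6198]
    = 6.674 · 0.8824 / 0.3802
    = 15.49 m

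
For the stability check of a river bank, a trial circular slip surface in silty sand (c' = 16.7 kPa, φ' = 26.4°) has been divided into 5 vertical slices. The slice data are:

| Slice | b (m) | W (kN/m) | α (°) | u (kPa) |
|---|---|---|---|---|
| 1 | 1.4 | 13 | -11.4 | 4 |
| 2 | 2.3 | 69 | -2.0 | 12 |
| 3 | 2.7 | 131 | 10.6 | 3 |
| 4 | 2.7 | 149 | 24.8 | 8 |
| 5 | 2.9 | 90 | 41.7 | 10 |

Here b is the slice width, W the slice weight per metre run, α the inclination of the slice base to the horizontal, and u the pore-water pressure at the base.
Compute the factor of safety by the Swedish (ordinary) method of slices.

FS = 2.66

Ordinary method of slices: FS = Σ[c'·Δl_i + (W_i cosα_i − u_i·Δl_i)·tanφ'] / Σ W_i sinα_i, with Δl_i = b_i / cosα_i.
Slice 1: Δl = 1.4/cos(-11.4°) = 1.428 m; N'_1 = 13·cos(-11.4°) − 4·1.428 = 7.0; c'Δl = 23.85; W sinα = -2.6
Slice 2: Δl = 2.3/cos(-2.0°) = 2.301 m; N'_2 = 69·cos(-2.0°) − 12·2.301 = 41.3; c'Δl = 38.43; W sinα = -2.4
Slice 3: Δl = 2.7/cos10.6° = 2.747 m; N'_3 = 131·cos10.6° − 3·2.747 = 120.5; c'Δl = 45.87; W sinα = 24.1
Slice 4: Δl = 2.7/cos24.8° = 2.974 m; N'_4 = 149·cos24.8° − 8·2.974 = 111.5; c'Δl = 49.67; W sinα = 62.5
Slice 5: Δl = 2.9/cos41.7° = 3.884 m; N'_5 = 90·cos41.7° − 10·3.884 = 28.4; c'Δl = 64.86; W sinα = 59.9
Σc'Δl = 222.7 kN/m; ΣN' = 308.7 kN/m; ΣW sinα = 141.5 kN/m
Resisting = 222.7 + 308.7·tan26.4° = 222.7 + 153.2 = 375.9 kN/m
FS = 375.9 / 141.5 = 2.657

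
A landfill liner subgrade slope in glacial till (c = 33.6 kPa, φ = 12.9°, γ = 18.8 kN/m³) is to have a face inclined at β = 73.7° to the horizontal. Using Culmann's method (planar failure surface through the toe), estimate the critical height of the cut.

H_c = 13.06 m

Culmann's analysis gives the critical failure plane at α_cr = (β + φ)/2 = (73.7 + 12.9)/2 = 43.3°, and the critical height
H_c = (4c/γ) · sinβ cosφ / [1 − cos(β − φ)]
    = (4·33.6/18.8) · sin73.7°·cos12.9° / [1 − cos(60.8°)]
    = 7.149 · 0.9598·0.9748 / [1 − 0.4879]
    = 7.149 · 0.9356 / 0.5121
    = 13.06 m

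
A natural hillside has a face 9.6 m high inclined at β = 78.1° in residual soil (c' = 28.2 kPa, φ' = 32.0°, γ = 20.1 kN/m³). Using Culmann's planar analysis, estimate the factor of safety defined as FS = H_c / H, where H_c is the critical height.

FS = 1.58

H_c = (4c'/γ) · sinβ cosφ' / [1 − cos(β − φ')]
    = (4·28.2/20.1) · sin78.1°·cos32.0° / [1 − cos46.1°]
    = 5.612 · 0.8298 / 0.3066 = 15.19 m
FS = H_c / H = 15.19 / 9.6 = 1.582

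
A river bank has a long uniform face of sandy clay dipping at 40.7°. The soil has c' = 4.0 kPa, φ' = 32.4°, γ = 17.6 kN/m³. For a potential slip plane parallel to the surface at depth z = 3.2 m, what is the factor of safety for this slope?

FS = 0.88

For an infinite slope with a slip plane parallel to the surface (no pore pressure): FS = [c' + γz cos²β tanφ'] / [γz sinβ cosβ].
γz = 17.6·3.2 = 56.32 kN/m²
Numerator = 4.0 + 56.32·cos²40.7°·tan32.4° = 4.0 + 56.32·0.5748·0.6346 = 24.543 kPa
Denominator = 56.32·sin40.7°·cos40.7° = 56.32·0.6521·0.7581 = 27.843 kPa
FS = 24.543 / 27.843 = 0.881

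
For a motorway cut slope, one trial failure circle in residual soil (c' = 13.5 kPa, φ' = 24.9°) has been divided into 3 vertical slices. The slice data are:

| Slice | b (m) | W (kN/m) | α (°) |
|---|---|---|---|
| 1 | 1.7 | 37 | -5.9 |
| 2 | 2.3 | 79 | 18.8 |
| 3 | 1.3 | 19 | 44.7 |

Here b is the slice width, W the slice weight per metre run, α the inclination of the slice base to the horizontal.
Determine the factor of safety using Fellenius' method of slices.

Ordinary method of slices: FS = Σ[c'·Δl_i + (W_i cosα_i)·tanφ'] / Σ W_i sinα_i, with Δl_i = b_i / cosα_i.
Slice 1: Δl = 1.7/cos(-5.9°) = 1.709 m; N'_1 = 37·cos(-5.9°) = 36.8; c'Δl = 23.07; W sinα = -3.8
Slice 2: Δl = 2.3/cos18.8° = 2.430 m; N'_2 = 79·cos18.8° = 74.8; c'Δl = 32.80; W sinα = 25.5
Slice 3: Δl = 1.3/cos44.7° = 1.829 m; N'_3 = 19·cos44.7° = 13.5; c'Δl = 24.69; W sinα = 13.4
Σc'Δl = 80.6 kN/m; ΣN' = 125.1 kN/m; ΣW sinα = 35.0 kN/m
Resisting = 80.6 + 125.1·tan24.9° = 80.6 + 58.1 = 138.6 kN/m
FS = 138.6 / 35.0 = 3.959

FS = 3.96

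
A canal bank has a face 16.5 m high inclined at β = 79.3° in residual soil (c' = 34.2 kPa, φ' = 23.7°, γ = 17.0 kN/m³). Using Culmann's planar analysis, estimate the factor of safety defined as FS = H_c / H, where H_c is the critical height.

H_c = (4c'/γ) · sinβ cosφ' / [1 − cos(β − φ')]
    = (4·34.2/17.0) · sin79.3°·cos23.7° / [1 − cos55.6°]
    = 8.047 · 0.8997 / 0.4350 = 16.64 m
FS = H_c / H = 16.64 / 16.5 = 1.009

FS = 1.01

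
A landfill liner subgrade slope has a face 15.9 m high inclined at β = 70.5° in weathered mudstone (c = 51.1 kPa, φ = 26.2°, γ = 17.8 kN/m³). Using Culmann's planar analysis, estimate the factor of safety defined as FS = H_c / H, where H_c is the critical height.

H_c = (4c/γ) · sinβ cosφ / [1 − cos(β − φ)]
    = (4·51.1/17.8) · sin70.5°·cos26.2° / [1 − cos44.3°]
    = 11.483 · 0.8458 / 0.2843 = 34.16 m
FS = H_c / H = 34.16 / 15.9 = 2.149

FS = 2.15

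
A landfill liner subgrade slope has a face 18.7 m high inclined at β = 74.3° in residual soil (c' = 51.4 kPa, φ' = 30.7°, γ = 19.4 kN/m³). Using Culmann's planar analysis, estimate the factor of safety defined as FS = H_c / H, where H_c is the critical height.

H_c = (4c'/γ) · sinβ cosφ' / [1 − cos(β − φ')]
    = (4·51.4/19.4) · sin74.3°·cos30.7° / [1 − cos43.6°]
    = 10.598 · 0.8278 / 0.2758 = 31.80 m
FS = H_c / H = 31.80 / 18.7 = 1.701

FS = 1.70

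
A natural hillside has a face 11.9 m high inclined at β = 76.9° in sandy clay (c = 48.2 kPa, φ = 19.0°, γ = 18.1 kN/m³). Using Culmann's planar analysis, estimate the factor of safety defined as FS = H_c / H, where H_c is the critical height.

FS = 1.76

H_c = (4c/γ) · sinβ cosφ / [1 − cos(β − φ)]
    = (4·48.2/18.1) · sin76.9°·cos19.0° / [1 − cos57.9°]
    = 10.652 · 0.9209 / 0.4686 = 20.93 m
FS = H_c / H = 20.93 / 11.9 = 1.759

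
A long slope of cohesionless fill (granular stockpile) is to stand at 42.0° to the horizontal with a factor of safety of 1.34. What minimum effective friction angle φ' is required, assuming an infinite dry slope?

φ' = 50.3°

FS = tanφ'/tanβ ⇒ tanφ' = FS · tanβ = 1.34 · tan42.0° = 1.2065
φ' = arctan(1.2065) = 50.35°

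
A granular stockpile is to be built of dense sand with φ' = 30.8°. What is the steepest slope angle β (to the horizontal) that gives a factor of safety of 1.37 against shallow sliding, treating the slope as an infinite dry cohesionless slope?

β = 23.5°

For an infinite dry cohesionless slope FS = tanφ'/tanβ, so tanβ = tanφ' / FS.
tanβ = tan30.8° / 1.37 = 0.5961 / 1.37 = 0.4351
β = arctan(0.4351) = 23.52°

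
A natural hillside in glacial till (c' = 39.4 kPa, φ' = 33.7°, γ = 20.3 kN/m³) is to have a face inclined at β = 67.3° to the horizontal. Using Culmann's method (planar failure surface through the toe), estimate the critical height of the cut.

H_c = 35.66 m

Culmann's analysis gives the critical failure plane at α_cr = (β + φ')/2 = (67.3 + 33.7)/2 = 50.5°, and the critical height
H_c = (4c'/γ) · sinβ cosφ' / [1 − cos(β − φ')]
    = (4·39.4/20.3) · sin67.3°·cos33.7° / [1 − cos(33.6°)]
    = 7.764 · 0.9225·0.8320 / [1 − 0.8329]
    = 7.764 · 0.7675 / 0.1671
    = 35.66 m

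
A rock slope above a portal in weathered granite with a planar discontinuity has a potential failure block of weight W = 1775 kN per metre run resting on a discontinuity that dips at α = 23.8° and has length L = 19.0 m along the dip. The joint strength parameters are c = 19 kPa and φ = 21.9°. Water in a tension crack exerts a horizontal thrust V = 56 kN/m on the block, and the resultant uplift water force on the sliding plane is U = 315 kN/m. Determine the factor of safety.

FS = 1.14

Resolving the block weight along and normal to the plane and applying the Mohr–Coulomb strength on the joint:
N' = W cosα − U − V sinα = 1775·cos23.8° − 315 − 56·sin23.8° = 1286.5 kN/m
Driving force T = W sinα + V cosα = 1775·sin23.8° + 56·cos23.8° = 767.5 kN/m
Resisting force R = c·L + N'·tanφ = 19·19.0 + 1286.5·tan21.9° = 361.0 + 517.2 = 878.2 kN/m
FS = R / T = 878.2 / 767.5 = 1.144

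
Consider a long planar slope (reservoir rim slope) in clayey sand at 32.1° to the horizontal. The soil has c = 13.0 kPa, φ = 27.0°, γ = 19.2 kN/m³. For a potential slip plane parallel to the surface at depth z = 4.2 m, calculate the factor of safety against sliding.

For an infinite slope with a slip plane parallel to the surface (no pore pressure): FS = [c + γz cos²β tanφ] / [γz sinβ cosβ].
γz = 19.2·4.2 = 80.64 kN/m²
Numerator = 13.0 + 80.64·cos²32.1°·tan27.0° = 13.0 + 80.64·0.7176·0.5095 = 42.485 kPa
Denominator = 80.64·sin32.1°·cos32.1° = 80.64·0.5314·0.8471 = 36.301 kPa
FS = 42.485 / 36.301 = 1.170

FS = 1.17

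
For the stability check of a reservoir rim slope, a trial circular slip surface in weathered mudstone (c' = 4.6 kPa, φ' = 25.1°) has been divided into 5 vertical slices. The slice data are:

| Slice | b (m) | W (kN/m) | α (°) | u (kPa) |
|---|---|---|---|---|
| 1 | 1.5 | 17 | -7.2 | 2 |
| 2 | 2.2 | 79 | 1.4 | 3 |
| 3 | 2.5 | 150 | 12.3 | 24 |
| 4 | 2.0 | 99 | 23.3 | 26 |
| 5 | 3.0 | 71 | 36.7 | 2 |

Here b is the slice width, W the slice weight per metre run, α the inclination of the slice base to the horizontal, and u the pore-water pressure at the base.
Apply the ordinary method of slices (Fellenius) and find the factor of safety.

FS = 1.55

Ordinary method of slices: FS = Σ[c'·Δl_i + (W_i cosα_i − u_i·Δl_i)·tanφ'] / Σ W_i sinα_i, with Δl_i = b_i / cosα_i.
Slice 1: Δl = 1.5/cos(-7.2°) = 1.512 m; N'_1 = 17·cos(-7.2°) − 2·1.512 = 13.8; c'Δl = 6.95; W sinα = -2.1
Slice 2: Δl = 2.2/cos1.4° = 2.201 m; N'_2 = 79·cos1.4° − 3·2.201 = 72.4; c'Δl = 10.12; W sinα = 1.9
Slice 3: Δl = 2.5/cos12.3° = 2.559 m; N'_3 = 150·cos12.3° − 24·2.559 = 85.1; c'Δl = 11.77; W sinα = 32.0
Slice 4: Δl = 2.0/cos23.3° = 2.178 m; N'_4 = 99·cos23.3° − 26·2.178 = 34.3; c'Δl = 10.02; W sinα = 39.2
Slice 5: Δl = 3.0/cos36.7° = 3.742 m; N'_5 = 71·cos36.7° − 2·3.742 = 49.4; c'Δl = 17.21; W sinα = 42.4
Σc'Δl = 56.1 kN/m; ΣN' = 255.1 kN/m; ΣW sinα = 113.3 kN/m
Resisting = 56.1 + 255.1·tan25.1° = 56.1 + 119.5 = 175.6 kN/m
FS = 175.6 / 113.3 = 1.549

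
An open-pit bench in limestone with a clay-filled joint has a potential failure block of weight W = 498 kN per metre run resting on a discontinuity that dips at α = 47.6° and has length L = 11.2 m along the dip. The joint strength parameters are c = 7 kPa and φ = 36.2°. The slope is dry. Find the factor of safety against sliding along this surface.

FS = 0.88

Resolving the block weight along and normal to the plane and applying the Mohr–Coulomb strength on the joint:
N' = W cosα = 498·cos47.6° = 335.8 kN/m
Driving force T = W sinα = 498·sin47.6° = 367.8 kN/m
Resisting force R = c·L + N'·tanφ = 7·11.2 + 335.8·tan36.2° = 78.4 + 245.8 = 324.2 kN/m
FS = R / T = 324.2 / 367.8 = 0.881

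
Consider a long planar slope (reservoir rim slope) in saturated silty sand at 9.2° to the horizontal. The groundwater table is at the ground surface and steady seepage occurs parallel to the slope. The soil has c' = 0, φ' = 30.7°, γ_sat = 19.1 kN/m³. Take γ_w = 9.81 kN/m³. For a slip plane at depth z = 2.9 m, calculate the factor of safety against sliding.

With seepage parallel to the slope and the water table at the surface, the effective normal stress on the slip plane uses the buoyant unit weight γ' = γ_sat − γ_w while the driving shear stress uses γ_sat:
FS = [c' + γ' z cos²β tanφ'] / [γ_sat z sinβ cosβ]
(For c' = 0 this reduces to FS = (γ'/γ_sat)·tanφ'/tanβ.)
γ' = 19.1 − 9.81 = 9.29 kN/m³
Numerator = 0.0 + 9.29·2.9·cos²9.2°·tan30.7° = 0.0 + 9.29·2.9·0.9744·0.5938 = 15.587 kPa
Denominator = 19.1·2.9·sin9.2°·cos9.2° = 19.1·2.9·0.1599·0.9871 = 8.742 kPa
FS = 15.587 / 8.742 = 1.783

FS = 1.78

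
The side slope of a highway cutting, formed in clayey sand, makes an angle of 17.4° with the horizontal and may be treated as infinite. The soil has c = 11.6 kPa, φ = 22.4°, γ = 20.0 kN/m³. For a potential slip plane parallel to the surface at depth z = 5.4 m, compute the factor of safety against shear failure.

For an infinite slope with a slip plane parallel to the surface (no pore pressure): FS = [c + γz cos²β tanφ] / [γz sinβ cosβ].
γz = 20.0·5.4 = 108.00 kN/m²
Numerator = 11.6 + 108.00·cos²17.4°·tan22.4° = 11.6 + 108.00·0.9106·0.4122 = 52.134 kPa
Denominator = 108.00·sin17.4°·cos17.4° = 108.00·0.2990·0.9542 = 30.819 kPa
FS = 52.134 / 30.819 = 1.692

FS = 1.69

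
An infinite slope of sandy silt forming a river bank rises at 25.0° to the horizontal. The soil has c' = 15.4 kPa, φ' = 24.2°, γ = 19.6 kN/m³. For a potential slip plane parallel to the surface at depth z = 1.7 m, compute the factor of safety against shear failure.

For an infinite slope with a slip plane parallel to the surface (no pore pressure): FS = [c' + γz cos²β tanφ'] / [γz sinβ cosβ].
γz = 19.6·1.7 = 33.32 kN/m²
Numerator = 15.4 + 33.32·cos²25.0°·tan24.2° = 15.4 + 33.32·0.8214·0.4494 = 27.700 kPa
Denominator = 33.32·sin25.0°·cos25.0° = 33.32·0.4226·0.9063 = 12.762 kPa
FS = 27.700 / 12.762 = 2.170

FS = 2.17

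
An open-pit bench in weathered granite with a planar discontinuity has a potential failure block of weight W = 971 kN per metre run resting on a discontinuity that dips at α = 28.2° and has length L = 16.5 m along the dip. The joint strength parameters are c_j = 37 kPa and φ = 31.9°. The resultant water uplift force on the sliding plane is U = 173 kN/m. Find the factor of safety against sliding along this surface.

Resolving the block weight along and normal to the plane and applying the Mohr–Coulomb strength on the joint:
N' = W cosα − U = 971·cos28.2° − 173 = 682.7 kN/m
Driving force T = W sinα = 971·sin28.2° = 458.8 kN/m
Resisting force R = c_j·L + N'·tanφ = 37·16.5 + 682.7·tan31.9° = 610.5 + 425.0 = 1035.5 kN/m
FS = R / T = 1035.5 / 458.8 = 2.257

FS = 2.26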